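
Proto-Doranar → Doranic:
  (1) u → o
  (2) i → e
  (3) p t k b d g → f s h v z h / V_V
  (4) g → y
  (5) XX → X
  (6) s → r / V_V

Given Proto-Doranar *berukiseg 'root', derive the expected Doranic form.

beroherey

Doranic: *berukiseg
  berukiseg → berokiseg   [vowel merger]
  berokiseg → berokeseg   [vowel merger]
  berokeseg → beroheseg   [intervocalic lenition]
  beroheseg → berohesey   [unconditioned shift]
  berohesey (rule 5 does not apply)
  berohesey → beroherey   [rhotacism]
  giving Doranic beroherey.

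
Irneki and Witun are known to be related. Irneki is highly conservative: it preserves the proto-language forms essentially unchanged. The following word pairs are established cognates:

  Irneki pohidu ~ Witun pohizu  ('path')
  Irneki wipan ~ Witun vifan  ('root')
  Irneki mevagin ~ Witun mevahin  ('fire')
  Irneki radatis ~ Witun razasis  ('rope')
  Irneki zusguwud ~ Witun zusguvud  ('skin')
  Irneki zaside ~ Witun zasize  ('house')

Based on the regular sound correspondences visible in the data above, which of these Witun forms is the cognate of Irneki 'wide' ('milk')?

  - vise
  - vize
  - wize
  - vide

wipan ~ vifan — Irneki w corresponds to Witun v word-initially before a front vowel.
zaside ~ zasize — Irneki d corresponds to Witun z between vowels (before a front vowel).
Applying these to Irneki 'wide':
  wide → vide   (w→v word-initially before a front vowel)
  vide → vize   (d→z between vowels (before a front vowel))
So the Witun cognate is 'vize'.

vize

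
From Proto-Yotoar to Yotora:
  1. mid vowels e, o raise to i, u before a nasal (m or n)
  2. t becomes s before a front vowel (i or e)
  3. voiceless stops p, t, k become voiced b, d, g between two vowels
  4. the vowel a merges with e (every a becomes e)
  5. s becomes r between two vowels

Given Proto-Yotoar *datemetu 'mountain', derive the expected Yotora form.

Yotora: *datemetu
  datemetu → datimetu   [pre-nasal raising]
  datimetu → dasimetu   [palatalisation]
  dasimetu → dasimedu   [intervocalic voicing]
  dasimedu → desimedu   [vowel merger]
  desimedu → derimedu   [rhotacism]
  giving Yotora derimedu.

derimedu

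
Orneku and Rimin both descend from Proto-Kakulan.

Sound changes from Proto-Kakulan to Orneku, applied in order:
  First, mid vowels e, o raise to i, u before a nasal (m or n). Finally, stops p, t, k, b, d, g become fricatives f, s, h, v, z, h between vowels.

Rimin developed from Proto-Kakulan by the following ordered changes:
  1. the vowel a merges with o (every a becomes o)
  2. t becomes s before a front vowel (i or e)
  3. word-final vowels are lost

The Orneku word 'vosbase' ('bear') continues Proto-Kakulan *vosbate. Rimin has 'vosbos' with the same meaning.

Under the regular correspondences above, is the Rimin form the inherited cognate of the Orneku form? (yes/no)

Derive the expected Rimin reflex of *vosbate:
Rimin: *vosbate
  vosbate → vosbote   [vowel merger]
  vosbote → vosbose   [palatalisation]
  vosbose → vosbos   [apocope]
  giving Rimin vosbos.
Rimin 'vosbos' matches the regular reflex exactly, so the pair is cognate.

yes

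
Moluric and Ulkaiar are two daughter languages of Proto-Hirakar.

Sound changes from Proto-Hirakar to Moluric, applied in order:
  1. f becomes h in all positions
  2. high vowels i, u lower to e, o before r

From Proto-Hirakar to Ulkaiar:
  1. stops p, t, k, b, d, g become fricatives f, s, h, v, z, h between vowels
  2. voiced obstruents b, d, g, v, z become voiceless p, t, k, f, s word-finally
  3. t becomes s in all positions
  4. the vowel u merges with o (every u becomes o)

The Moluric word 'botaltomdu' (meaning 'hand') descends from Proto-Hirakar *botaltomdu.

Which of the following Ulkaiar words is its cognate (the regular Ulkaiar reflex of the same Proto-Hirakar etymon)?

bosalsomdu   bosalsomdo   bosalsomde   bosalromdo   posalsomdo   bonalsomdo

bosalsomdo

Ulkaiar: *botaltomdu
  botaltomdu → bosaltomdu   [intervocalic lenition]
  bosaltomdu (rule 2 does not apply)
  bosaltomdu → bosalsomdu   [unconditioned shift]
  bosalsomdu → bosalsomdo   [vowel merger]
  giving Ulkaiar bosalsomdo.
Only 'bosalsomdo' matches the regular Ulkaiar development of *botaltomdu.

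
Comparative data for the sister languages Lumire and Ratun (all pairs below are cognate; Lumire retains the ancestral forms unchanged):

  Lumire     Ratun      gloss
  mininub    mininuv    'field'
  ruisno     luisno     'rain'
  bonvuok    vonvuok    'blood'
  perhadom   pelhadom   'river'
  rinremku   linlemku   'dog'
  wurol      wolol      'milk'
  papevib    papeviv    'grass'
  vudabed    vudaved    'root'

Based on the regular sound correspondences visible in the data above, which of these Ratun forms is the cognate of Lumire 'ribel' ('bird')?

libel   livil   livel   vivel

rinremku ~ linlemku — Lumire r corresponds to Ratun l word-initially before a front vowel.
vudabed ~ vudaved — Lumire b corresponds to Ratun v between vowels (before a front vowel).
Applying these to Lumire 'ribel':
  ribel → libel   (r→l word-initially before a front vowel)
  libel → livel   (b→v between vowels (before a front vowel))
So the Ratun cognate is 'livel'.

livel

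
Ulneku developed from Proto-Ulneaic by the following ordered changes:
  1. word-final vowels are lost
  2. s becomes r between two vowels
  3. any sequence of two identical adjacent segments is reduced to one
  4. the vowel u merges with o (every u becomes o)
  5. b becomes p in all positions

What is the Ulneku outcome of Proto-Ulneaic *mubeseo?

Ulneku: *mubeseo > mubese > mubere > mobere > mopere  (by apocope, rhotacism, vowel merger, unconditioned shift)

mopere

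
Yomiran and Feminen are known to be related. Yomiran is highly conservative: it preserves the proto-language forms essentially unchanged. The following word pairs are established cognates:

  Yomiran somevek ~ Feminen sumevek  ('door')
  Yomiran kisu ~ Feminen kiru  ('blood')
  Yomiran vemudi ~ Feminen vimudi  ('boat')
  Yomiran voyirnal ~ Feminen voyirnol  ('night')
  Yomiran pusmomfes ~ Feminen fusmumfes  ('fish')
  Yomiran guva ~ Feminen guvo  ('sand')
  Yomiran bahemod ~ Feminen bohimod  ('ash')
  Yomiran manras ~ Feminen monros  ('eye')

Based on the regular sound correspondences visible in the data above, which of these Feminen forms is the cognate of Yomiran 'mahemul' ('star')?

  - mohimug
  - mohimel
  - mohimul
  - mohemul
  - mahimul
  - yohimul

mohimul

voyirnal ~ voyirnol, bahemod ~ bohimod — Yomiran a corresponds to Feminen o after a consonant, before a consonant other than r, m, n, p, b, f, v.
vemudi ~ vimudi, bahemod ~ bohimod — Yomiran e corresponds to Feminen i after a consonant, before a nasal.
Applying these to Yomiran 'mahemul':
  mahemul → mohemul   (a→o after a consonant, before a consonant other than r, m, n, p, b, f, v)
  mohemul → mohimul   (e→i after a consonant, before a nasal)
So the Feminen cognate is 'mohimul'.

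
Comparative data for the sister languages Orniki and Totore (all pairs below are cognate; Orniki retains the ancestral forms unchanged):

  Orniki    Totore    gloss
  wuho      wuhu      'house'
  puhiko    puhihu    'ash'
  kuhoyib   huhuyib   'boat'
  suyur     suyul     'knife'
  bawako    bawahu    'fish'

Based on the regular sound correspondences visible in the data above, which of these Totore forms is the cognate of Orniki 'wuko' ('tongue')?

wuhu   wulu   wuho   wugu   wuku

wuhu

puhiko ~ puhihu, bawako ~ bawahu — Orniki k corresponds to Totore h between vowels (before a back vowel).
wuho ~ wuhu, puhiko ~ puhihu — Orniki o corresponds to Totore u word-finally.
Applying these to Orniki 'wuko':
  wuko → wuho   (k→h between vowels (before a back vowel))
  wuho → wuhu   (o→u word-finally)
So the Totore cognate is 'wuhu'.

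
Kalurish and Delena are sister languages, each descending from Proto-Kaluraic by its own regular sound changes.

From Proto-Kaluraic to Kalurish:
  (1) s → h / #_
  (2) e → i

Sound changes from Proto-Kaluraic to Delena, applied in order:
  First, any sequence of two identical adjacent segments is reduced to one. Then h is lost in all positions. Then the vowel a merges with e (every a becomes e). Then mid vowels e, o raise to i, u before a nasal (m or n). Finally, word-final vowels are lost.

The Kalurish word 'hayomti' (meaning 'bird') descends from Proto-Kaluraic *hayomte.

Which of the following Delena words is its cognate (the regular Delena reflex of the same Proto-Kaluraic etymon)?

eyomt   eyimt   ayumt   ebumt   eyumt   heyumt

eyumt

Delena: *hayomte > ayomte > eyomte > eyumte > eyumt  (by h-loss, vowel merger, pre-nasal raising, apocope)
Among the options, 'eyumt' alone shows every Delena change applied in order.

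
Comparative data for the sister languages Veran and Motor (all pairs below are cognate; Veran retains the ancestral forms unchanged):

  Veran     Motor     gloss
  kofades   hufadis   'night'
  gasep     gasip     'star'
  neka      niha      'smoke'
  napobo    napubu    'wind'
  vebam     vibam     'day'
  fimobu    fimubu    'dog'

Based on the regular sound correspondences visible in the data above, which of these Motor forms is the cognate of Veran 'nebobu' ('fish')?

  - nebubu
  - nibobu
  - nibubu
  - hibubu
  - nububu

vebam ~ vibam — Veran e corresponds to Motor i after a consonant, before a labial obstruent.
napobo ~ napubu, fimobu ~ fimubu — Veran o corresponds to Motor u after a consonant, before a labial obstruent.
Applying these to Veran 'nebobu':
  nebobu → nibobu   (e→i after a consonant, before a labial obstruent)
  nibobu → nibubu   (o→u after a consonant, before a labial obstruent)
So the Motor cognate is 'nibubu'.

nibubu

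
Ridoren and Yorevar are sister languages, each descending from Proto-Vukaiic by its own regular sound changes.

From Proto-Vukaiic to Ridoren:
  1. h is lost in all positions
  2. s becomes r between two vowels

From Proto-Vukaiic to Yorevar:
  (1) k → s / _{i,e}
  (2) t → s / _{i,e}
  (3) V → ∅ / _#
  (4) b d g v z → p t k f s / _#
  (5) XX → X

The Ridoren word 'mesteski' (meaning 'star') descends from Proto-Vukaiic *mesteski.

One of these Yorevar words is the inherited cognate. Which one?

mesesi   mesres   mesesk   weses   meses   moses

meses

Yorevar: start from *mesteski.
  rule 1 (palatalisation): mesteski → mestessi
  rule 2 (palatalisation): mestessi → messessi
  rule 3 (apocope): messessi → messess
  rule 4: no change — messess
  rule 5 (degemination): messess → meses
  ⇒ Yorevar meses
Among the options, 'meses' alone shows every Yorevar change applied in order.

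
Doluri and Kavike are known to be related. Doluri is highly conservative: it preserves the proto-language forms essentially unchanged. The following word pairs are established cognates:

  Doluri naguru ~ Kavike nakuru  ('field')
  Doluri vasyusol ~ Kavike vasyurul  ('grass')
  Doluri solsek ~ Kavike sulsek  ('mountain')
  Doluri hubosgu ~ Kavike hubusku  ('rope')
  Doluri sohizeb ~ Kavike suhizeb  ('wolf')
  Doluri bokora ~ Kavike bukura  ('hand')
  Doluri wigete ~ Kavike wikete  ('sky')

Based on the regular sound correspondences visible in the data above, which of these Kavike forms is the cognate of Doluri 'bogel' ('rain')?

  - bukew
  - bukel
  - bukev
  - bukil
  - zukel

vasyusol ~ vasyurul, solsek ~ sulsek — Doluri o corresponds to Kavike u after a consonant, before a consonant other than r, m, n, p, b, f, v.
wigete ~ wikete — Doluri g corresponds to Kavike k between vowels (before a front vowel).
Applying these to Doluri 'bogel':
  bogel → bugel   (o→u after a consonant, before a consonant other than r, m, n, p, b, f, v)
  bugel → bukel   (g→k between vowels (before a front vowel))
So the Kavike cognate is 'bukel'.

bukel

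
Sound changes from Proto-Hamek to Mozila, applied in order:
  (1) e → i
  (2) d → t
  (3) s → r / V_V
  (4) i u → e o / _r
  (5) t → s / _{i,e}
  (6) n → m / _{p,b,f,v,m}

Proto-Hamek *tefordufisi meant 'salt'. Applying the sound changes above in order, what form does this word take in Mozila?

Mozila: *tefordufisi
  tefordufisi → tifordufisi   [vowel merger]
  tifordufisi → tifortufisi   [unconditioned shift]
  tifortufisi → tifortufiri   [rhotacism]
  tifortufiri → tifortuferi   [pre-rhotic lowering]
  tifortuferi → sifortuferi   [palatalisation]
  sifortuferi (rule 6 does not apply)
  giving Mozila sifortuferi.

sifortuferi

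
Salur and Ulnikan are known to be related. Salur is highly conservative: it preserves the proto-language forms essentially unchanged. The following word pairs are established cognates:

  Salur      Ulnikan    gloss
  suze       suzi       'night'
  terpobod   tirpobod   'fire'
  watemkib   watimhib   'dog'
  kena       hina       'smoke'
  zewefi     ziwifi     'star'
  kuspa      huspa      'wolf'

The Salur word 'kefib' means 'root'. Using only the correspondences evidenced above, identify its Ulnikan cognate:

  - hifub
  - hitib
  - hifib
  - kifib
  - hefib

kena ~ hina — Salur k corresponds to Ulnikan h word-initially before a front vowel.
zewefi ~ ziwifi — Salur e corresponds to Ulnikan i after a consonant, before a labial obstruent.
Applying these to Salur 'kefib':
  kefib → hefib   (k→h word-initially before a front vowel)
  hefib → hifib   (e→i after a consonant, before a labial obstruent)
So the Ulnikan cognate is 'hifib'.

hifib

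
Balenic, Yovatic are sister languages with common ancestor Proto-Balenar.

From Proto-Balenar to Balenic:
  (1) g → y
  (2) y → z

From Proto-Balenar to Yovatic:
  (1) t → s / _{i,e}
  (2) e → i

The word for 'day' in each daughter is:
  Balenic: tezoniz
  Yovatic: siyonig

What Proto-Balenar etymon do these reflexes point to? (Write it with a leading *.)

*teyonig

Position 7: Balenic has z, Yovatic has g. Yovatic preserves g here (none of its changes turn any other segment into g), so the proto-segment is *g.
Position 1: Balenic has t, Yovatic has s. Balenic preserves t here (none of its changes turn any other segment into t), so the proto-segment is *t.
Verify the candidate proto-form against each daughter:
Balenic: *teyonig
  teyonig → teyoniy   [unconditioned shift]
  teyoniy → tezoniz   [unconditioned shift]
  giving Balenic tezoniz.
Yovatic: *teyonig
  teyonig → seyonig   [palatalisation]
  seyonig → siyonig   [vowel merger]
  giving Yovatic siyonig.
Only *teyonig yields all of Balenic tezoniz, Yovatic siyonig.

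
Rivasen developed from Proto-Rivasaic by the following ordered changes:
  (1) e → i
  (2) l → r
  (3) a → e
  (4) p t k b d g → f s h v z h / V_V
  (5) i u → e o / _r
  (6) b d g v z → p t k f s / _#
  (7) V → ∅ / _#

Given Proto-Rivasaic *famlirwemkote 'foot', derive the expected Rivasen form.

femrerwimkos

Rivasen: start from *famlirwemkote.
  rule 1 (vowel merger): famlirwemkote → famlirwimkoti
  rule 2 (unconditioned shift): famlirwimkoti → famrirwimkoti
  rule 3 (vowel merger): famrirwimkoti → femrirwimkoti
  rule 4 (intervocalic lenition): femrirwimkoti → femrirwimkosi
  rule 5 (pre-rhotic lowering): femrirwimkosi → femrerwimkosi
  rule 6: no change — femrerwimkosi
  rule 7 (apocope): femrerwimkosi → femrerwimkos
  ⇒ Rivasen femrerwimkos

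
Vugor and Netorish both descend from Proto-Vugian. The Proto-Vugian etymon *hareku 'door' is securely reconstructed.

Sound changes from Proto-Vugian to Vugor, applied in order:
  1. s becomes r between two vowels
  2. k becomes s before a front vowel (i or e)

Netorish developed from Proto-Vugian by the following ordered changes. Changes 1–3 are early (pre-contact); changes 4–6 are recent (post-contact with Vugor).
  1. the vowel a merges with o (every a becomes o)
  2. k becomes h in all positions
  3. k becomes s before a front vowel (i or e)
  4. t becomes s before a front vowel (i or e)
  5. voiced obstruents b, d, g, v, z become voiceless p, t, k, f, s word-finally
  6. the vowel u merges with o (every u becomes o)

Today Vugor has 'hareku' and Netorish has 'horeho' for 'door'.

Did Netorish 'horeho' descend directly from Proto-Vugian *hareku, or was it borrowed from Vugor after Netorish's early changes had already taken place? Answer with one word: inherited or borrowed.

If inherited, *hareku would pass through all of Netorish's changes:
Netorish: *hareku > horeku > horehu > horeho  (by vowel merger, unconditioned shift, vowel merger)
If borrowed from Vugor 'hareku' after the early changes, it would undergo only the recent ones:
  rule 4 (palatalisation): no change (hareku)
  rule 5 (final devoicing): no change (hareku)
  rule 6 (vowel merger): hareku → hareko
  ⇒ as a loan: hareko
Netorish 'horeho' matches the inherited outcome exactly, so it is an inherited cognate, not a loan.

inherited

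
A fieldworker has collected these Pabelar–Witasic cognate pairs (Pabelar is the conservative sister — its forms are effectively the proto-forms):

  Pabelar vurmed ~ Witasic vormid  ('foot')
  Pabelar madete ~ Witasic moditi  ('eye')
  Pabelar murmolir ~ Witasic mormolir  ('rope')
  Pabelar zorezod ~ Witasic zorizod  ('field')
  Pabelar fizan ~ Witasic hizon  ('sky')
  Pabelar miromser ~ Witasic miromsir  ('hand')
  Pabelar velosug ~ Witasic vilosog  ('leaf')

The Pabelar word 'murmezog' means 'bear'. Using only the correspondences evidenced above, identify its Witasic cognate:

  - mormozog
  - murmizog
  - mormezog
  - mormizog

vurmed ~ vormid, murmolir ~ mormolir — Pabelar u corresponds to Witasic o after a consonant, before r.
vurmed ~ vormid, madete ~ moditi — Pabelar e corresponds to Witasic i after a consonant, before a consonant other than r, m, n, p, b, f, v.
Applying these to Pabelar 'murmezog':
  murmezog → mormezog   (u→o after a consonant, before r)
  mormezog → mormizog   (e→i after a consonant, before a consonant other than r, m, n, p, b, f, v)
So the Witasic cognate is 'mormizog'.

mormizog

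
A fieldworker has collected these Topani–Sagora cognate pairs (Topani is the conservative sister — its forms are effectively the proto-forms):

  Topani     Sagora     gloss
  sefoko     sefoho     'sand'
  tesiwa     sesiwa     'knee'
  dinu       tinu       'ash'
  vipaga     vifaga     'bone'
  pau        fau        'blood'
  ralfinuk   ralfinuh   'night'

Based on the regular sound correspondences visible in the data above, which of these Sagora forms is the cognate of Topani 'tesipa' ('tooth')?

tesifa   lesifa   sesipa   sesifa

tesiwa ~ sesiwa — Topani t corresponds to Sagora s word-initially before a front vowel.
vipaga ~ vifaga — Topani p corresponds to Sagora f between vowels (before a back vowel).
Applying these to Topani 'tesipa':
  tesipa → sesipa   (t→s word-initially before a front vowel)
  sesipa → sesifa   (p→f between vowels (before a back vowel))
So the Sagora cognate is 'sesifa'.

sesifa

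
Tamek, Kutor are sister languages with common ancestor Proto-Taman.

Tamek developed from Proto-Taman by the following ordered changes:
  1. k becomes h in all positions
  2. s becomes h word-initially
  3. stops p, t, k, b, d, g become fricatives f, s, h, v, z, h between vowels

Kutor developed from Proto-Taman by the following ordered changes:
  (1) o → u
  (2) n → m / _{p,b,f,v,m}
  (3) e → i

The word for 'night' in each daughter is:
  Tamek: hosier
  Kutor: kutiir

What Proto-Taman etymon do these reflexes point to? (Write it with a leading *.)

*kotier

Position 2: Tamek has o, Kutor has u. Tamek preserves o here (none of its changes turn any other segment into o), so the proto-segment is *o.
Position 1: Tamek has h, Kutor has k. Kutor preserves k here (none of its changes turn any other segment into k), so the proto-segment is *k.
Verify the candidate proto-form against each daughter:
Tamek: start from *kotier.
  rule 1 (unconditioned shift): kotier → hotier
  rule 2: no change — hotier
  rule 3 (intervocalic lenition): hotier → hosier
  ⇒ Tamek hosier
Kutor: *kotier > kutier > kutiir  (by vowel merger, vowel merger)
*kotier is the unique common source.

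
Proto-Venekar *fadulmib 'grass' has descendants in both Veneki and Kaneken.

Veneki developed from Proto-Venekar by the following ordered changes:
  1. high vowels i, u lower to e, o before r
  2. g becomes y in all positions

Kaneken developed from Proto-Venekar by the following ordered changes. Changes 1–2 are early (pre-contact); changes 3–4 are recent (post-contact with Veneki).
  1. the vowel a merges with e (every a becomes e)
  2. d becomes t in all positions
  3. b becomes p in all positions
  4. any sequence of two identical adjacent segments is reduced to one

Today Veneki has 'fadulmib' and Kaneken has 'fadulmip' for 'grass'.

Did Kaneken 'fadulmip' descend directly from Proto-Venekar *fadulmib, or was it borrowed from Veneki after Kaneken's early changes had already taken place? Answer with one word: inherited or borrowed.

If inherited, *fadulmib would pass through all of Kaneken's changes:
Kaneken: start from *fadulmib.
  rule 1 (vowel merger): fadulmib → fedulmib
  rule 2 (unconditioned shift): fedulmib → fetulmib
  rule 3 (unconditioned shift): fetulmib → fetulmip
  rule 4: no change — fetulmip
  ⇒ Kaneken fetulmip
If borrowed from Veneki 'fadulmib' after the early changes, it would undergo only the recent ones:
  rule 3 (unconditioned shift): fadulmib → fadulmip
  rule 4 (degemination): no change (fadulmip)
  ⇒ as a loan: fadulmip
Kaneken 'fadulmip' matches the loan outcome 'fadulmip', not the inherited 'fetulmip' — it skipped the early Kaneken changes, so it was borrowed from Veneki.

borrowed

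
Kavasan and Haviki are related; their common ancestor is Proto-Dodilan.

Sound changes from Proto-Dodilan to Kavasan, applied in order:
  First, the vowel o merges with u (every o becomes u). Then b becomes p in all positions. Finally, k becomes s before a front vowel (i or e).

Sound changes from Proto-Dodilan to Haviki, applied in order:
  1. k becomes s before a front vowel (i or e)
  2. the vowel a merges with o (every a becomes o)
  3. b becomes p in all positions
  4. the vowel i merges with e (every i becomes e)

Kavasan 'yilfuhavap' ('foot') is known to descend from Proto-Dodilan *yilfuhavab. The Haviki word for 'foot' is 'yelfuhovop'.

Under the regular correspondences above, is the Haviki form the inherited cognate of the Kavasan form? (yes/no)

Derive the expected Haviki reflex of *yilfuhavab:
Haviki: start from *yilfuhavab.
  rule 1: no change — yilfuhavab
  rule 2 (vowel merger): yilfuhavab → yilfuhovob
  rule 3 (unconditioned shift): yilfuhovob → yilfuhovop
  rule 4 (vowel merger): yilfuhovop → yelfuhovop
  ⇒ Haviki yelfuhovop
Haviki 'yelfuhovop' matches the regular reflex exactly, so the pair is cognate.

yes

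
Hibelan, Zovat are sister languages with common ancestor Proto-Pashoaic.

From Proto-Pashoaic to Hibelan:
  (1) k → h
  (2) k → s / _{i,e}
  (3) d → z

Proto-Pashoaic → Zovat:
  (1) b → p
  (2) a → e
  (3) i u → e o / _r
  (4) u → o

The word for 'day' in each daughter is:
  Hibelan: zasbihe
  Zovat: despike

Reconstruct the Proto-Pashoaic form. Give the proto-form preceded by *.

*dasbike

Position 1: Hibelan has z, Zovat has d. Zovat preserves d here (none of its changes turn any other segment into d), so the proto-segment is *d.
Position 2: Hibelan has a, Zovat has e. Hibelan preserves a here (none of its changes turn any other segment into a), so the proto-segment is *a.
Position 6: Hibelan has h, Zovat has k. Zovat preserves k here (none of its changes turn any other segment into k), so the proto-segment is *k.
Verify the candidate proto-form against each daughter:
Hibelan: *dasbike
  dasbike → dasbihe   [unconditioned shift]
  dasbihe (rule 2 does not apply)
  dasbihe → zasbihe   [unconditioned shift]
  giving Hibelan zasbihe.
Zovat: *dasbike > daspike > despike  (by unconditioned shift, vowel merger)
Only *dasbike yields all of Hibelan zasbihe, Zovat despike.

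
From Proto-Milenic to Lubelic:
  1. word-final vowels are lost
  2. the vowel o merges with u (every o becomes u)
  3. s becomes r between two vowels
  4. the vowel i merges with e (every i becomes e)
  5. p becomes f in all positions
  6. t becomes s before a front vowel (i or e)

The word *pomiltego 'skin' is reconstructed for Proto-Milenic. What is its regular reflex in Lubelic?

fumelseg

Lubelic: *pomiltego > pomilteg > pumilteg > pumelteg > fumelteg > fumelseg  (by apocope, vowel merger, vowel merger, unconditioned shift, palatalisation)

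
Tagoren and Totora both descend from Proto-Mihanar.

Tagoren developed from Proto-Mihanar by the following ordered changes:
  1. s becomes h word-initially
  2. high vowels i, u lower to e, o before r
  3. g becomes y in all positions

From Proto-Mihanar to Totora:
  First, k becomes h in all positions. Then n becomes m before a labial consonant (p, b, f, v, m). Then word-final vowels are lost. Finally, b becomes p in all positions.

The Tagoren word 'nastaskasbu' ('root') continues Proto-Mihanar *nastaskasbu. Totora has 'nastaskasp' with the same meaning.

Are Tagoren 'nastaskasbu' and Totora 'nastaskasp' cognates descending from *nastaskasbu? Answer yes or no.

Derive the expected Totora reflex of *nastaskasbu:
Totora: *nastaskasbu
  nastaskasbu → nastashasbu   [unconditioned shift]
  nastashasbu (rule 2 does not apply)
  nastashasbu → nastashasb   [apocope]
  nastashasb → nastashasp   [unconditioned shift]
  giving Totora nastashasp.
The regular Totora reflex would be 'nastashasp', but the attested form is 'nastaskasp'. The correspondence is irregular, so they are not cognates (the Totora form has a different source).

no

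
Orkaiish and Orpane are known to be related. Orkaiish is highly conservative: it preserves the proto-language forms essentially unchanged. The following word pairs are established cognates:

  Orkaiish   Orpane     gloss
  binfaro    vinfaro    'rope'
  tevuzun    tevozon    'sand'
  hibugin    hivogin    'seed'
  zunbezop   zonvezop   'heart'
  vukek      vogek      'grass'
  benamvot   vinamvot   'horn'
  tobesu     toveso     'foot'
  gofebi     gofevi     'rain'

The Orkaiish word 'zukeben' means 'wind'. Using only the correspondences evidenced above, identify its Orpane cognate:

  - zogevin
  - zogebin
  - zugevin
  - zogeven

zogevin

tevuzun ~ tevozon, hibugin ~ hivogin — Orkaiish u corresponds to Orpane o after a consonant, before a consonant other than r, m, n, p, b, f, v.
vukek ~ vogek — Orkaiish k corresponds to Orpane g between vowels (before a front vowel).
tobesu ~ toveso — Orkaiish b corresponds to Orpane v between vowels (before a front vowel).
benamvot ~ vinamvot — Orkaiish e corresponds to Orpane i after a consonant, before a nasal.
Applying these to Orkaiish 'zukeben':
  zukeben → zokeben   (u→o after a consonant, before a consonant other than r, m, n, p, b, f, v)
  zokeben → zogeben   (k→g between vowels (before a front vowel))
  zogeben → zogeven   (b→v between vowels (before a front vowel))
  zogeven → zogevin   (e→i after a consonant, before a nasal)
So the Orpane cognate is 'zogevin'.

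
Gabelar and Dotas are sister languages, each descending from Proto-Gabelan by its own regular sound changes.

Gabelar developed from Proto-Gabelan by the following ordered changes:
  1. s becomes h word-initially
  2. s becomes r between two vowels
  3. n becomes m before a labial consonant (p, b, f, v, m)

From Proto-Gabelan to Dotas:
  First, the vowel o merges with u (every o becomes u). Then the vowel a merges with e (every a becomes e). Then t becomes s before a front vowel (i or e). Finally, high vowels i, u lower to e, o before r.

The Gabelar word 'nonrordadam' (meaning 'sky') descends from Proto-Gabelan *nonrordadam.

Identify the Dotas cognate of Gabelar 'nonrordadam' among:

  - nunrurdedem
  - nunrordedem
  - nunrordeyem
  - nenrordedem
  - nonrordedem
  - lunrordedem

nunrordedem

Dotas: *nonrordadam
  nonrordadam → nunrurdadam   [vowel merger]
  nunrurdadam → nunrurdedem   [vowel merger]
  nunrurdedem (rule 3 does not apply)
  nunrurdedem → nunrordedem   [pre-rhotic lowering]
  giving Dotas nunrordedem.
The other candidates each miss or misapply at least one Dotas change.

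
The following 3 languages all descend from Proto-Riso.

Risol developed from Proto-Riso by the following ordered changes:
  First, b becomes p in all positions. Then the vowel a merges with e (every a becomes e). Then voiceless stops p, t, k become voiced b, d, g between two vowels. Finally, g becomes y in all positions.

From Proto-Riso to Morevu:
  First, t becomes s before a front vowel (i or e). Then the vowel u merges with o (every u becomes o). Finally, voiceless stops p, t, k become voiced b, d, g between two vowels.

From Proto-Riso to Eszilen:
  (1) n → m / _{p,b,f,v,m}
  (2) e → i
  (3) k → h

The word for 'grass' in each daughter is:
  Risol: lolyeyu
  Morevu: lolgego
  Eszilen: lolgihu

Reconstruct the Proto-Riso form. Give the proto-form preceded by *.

Position 7: Risol has u, Morevu has o, Eszilen has u. Risol preserves u here (none of its changes turn any other segment into u), so the proto-segment is *u.
Position 4: Risol has y, Morevu has g, Eszilen has g. Eszilen preserves g here (none of its changes turn any other segment into g), so the proto-segment is *g.
Position 6: Risol has y, Morevu has g, Eszilen has h. Taking the neighbouring segments as reconstructed: Risol y could go back to *k or *g or *y; Morevu g could go back to *k or *g; Eszilen h could go back to *k or *h — the one source consistent with every daughter is *k.
This points to *lolgeku. Verify forward in each daughter:
Risol: *lolgeku > lolgegu > lolyeyu  (by intervocalic voicing, unconditioned shift)
Morevu: *lolgeku
  lolgeku (rule 1 does not apply)
  lolgeku → lolgeko   [vowel merger]
  lolgeko → lolgego   [intervocalic voicing]
  giving Morevu lolgego.
Eszilen: start from *lolgeku.
  rule 1: no change — lolgeku
  rule 2 (vowel merger): lolgeku → lolgiku
  rule 3 (unconditioned shift): lolgiku → lolgihu
  ⇒ Eszilen lolgihu
*lolgeku is the unique common source.

*lolgeku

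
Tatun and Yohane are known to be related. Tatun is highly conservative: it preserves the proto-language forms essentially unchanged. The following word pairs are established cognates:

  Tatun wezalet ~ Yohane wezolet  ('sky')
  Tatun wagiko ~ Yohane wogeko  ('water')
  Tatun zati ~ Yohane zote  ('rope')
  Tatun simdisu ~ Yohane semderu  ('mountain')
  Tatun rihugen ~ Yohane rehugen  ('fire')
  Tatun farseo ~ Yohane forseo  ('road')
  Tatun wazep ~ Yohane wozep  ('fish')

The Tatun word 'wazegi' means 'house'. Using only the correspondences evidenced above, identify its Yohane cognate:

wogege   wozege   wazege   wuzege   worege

wozege

wezalet ~ wezolet, wagiko ~ wogeko — Tatun a corresponds to Yohane o after a consonant, before a consonant other than r, m, n, p, b, f, v.
zati ~ zote — Tatun i corresponds to Yohane e word-finally.
Applying these to Tatun 'wazegi':
  wazegi → wozegi   (a→o after a consonant, before a consonant other than r, m, n, p, b, f, v)
  wozegi → wozege   (i→e word-finally)
So the Yohane cognate is 'wozege'.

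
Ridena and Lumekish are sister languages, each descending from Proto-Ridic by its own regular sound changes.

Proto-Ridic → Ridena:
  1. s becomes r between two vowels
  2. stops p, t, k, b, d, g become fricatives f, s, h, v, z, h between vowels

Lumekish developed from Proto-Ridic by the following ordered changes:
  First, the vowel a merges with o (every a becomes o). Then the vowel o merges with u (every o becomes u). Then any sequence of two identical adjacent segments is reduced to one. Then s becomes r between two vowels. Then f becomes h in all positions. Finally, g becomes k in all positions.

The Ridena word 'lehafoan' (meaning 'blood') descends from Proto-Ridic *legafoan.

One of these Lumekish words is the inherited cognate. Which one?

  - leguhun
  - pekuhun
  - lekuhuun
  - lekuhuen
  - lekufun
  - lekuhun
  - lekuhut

lekuhun

Lumekish: *legafoan
  legafoan → legofoon   [vowel merger]
  legofoon → legufuun   [vowel merger]
  legufuun → legufun   [degemination]
  legufun (rule 4 does not apply)
  legufun → leguhun   [unconditioned shift]
  leguhun → lekuhun   [unconditioned shift]
  giving Lumekish lekuhun.
Among the options, 'lekuhun' alone shows every Lumekish change applied in order.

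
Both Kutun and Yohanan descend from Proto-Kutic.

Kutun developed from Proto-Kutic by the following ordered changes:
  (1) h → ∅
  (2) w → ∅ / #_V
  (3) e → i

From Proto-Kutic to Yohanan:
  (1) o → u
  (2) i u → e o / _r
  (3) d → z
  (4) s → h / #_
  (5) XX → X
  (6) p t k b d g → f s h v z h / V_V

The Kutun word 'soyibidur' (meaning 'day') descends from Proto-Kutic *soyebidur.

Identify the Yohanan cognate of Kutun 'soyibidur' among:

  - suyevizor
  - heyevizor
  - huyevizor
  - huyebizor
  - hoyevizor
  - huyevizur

huyevizor

Yohanan: *soyebidur > suyebidur > suyebidor > suyebizor > huyebizor > huyevizor  (by vowel merger, pre-rhotic lowering, unconditioned shift, debuccalisation, intervocalic lenition)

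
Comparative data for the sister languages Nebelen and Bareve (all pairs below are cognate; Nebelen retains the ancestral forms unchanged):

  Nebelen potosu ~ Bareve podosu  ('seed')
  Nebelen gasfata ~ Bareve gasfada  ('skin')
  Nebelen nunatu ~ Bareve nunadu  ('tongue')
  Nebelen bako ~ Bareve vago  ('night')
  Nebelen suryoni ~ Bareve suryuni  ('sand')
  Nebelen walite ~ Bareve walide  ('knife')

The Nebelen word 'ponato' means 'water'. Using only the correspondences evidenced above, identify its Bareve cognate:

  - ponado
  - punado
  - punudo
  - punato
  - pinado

punado

suryoni ~ suryuni — Nebelen o corresponds to Bareve u after a consonant, before a nasal.
potosu ~ podosu — Nebelen t corresponds to Bareve d between vowels (before a back vowel).
Applying these to Nebelen 'ponato':
  ponato → punato   (o→u after a consonant, before a nasal)
  punato → punado   (t→d between vowels (before a back vowel))
So the Bareve cognate is 'punado'.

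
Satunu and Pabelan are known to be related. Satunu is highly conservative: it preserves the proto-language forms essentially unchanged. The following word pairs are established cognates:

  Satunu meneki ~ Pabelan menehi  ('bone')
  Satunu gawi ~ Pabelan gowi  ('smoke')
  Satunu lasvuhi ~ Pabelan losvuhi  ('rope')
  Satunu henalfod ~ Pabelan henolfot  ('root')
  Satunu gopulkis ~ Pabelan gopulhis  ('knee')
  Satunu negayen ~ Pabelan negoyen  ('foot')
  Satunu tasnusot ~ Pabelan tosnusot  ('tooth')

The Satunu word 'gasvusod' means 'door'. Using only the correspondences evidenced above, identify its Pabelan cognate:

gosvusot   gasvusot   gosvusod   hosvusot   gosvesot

gawi ~ gowi, lasvuhi ~ losvuhi — Satunu a corresponds to Pabelan o after a consonant, before a consonant other than r, m, n, p, b, f, v.
henalfod ~ henolfot — Satunu d corresponds to Pabelan t word-finally.
Applying these to Satunu 'gasvusod':
  gasvusod → gosvusod   (a→o after a consonant, before a consonant other than r, m, n, p, b, f, v)
  gosvusod → gosvusot   (d→t word-finally)
So the Pabelan cognate is 'gosvusot'.

gosvusot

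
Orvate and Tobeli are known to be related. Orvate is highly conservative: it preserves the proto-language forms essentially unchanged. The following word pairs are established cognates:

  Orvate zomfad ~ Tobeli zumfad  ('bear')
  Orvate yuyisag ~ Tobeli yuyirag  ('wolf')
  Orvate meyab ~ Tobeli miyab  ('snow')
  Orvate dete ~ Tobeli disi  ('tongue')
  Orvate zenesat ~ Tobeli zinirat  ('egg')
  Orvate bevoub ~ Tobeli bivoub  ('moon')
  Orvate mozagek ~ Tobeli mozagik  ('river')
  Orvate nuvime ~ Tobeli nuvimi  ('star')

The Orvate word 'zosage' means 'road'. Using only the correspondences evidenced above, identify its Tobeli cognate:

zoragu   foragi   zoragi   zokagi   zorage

yuyisag ~ yuyirag, zenesat ~ zinirat — Orvate s corresponds to Tobeli r between vowels (before a back vowel).
dete ~ disi, nuvime ~ nuvimi — Orvate e corresponds to Tobeli i word-finally.
Applying these to Orvate 'zosage':
  zosage → zorage   (s→r between vowels (before a back vowel))
  zorage → zoragi   (e→i word-finally)
So the Tobeli cognate is 'zoragi'.

zoragi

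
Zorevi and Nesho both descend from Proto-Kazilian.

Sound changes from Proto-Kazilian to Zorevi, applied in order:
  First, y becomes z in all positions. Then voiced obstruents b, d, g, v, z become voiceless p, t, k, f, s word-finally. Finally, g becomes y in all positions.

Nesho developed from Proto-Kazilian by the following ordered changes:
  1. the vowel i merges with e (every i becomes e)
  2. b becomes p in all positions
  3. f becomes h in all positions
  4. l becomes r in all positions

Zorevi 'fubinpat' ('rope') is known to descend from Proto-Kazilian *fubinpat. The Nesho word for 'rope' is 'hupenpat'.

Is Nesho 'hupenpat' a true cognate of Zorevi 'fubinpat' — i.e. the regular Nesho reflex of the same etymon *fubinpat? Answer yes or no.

Derive the expected Nesho reflex of *fubinpat:
Nesho: *fubinpat
  fubinpat → fubenpat   [vowel merger]
  fubenpat → fupenpat   [unconditioned shift]
  fupenpat → hupenpat   [unconditioned shift]
  hupenpat (rule 4 does not apply)
  giving Nesho hupenpat.
Nesho 'hupenpat' matches the regular reflex exactly, so the pair is cognate.

yes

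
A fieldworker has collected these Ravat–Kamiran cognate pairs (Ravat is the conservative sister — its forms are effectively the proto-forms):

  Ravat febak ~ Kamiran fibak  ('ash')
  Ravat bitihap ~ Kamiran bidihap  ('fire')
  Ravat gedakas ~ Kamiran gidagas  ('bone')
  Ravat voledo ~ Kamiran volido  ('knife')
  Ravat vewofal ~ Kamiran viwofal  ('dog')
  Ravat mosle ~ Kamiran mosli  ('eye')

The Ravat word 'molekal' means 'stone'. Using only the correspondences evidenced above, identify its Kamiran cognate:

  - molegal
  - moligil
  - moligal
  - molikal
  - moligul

gedakas ~ gidagas, voledo ~ volido — Ravat e corresponds to Kamiran i after a consonant, before a consonant other than r, m, n, p, b, f, v.
gedakas ~ gidagas — Ravat k corresponds to Kamiran g between vowels (before a back vowel).
Applying these to Ravat 'molekal':
  molekal → molikal   (e→i after a consonant, before a consonant other than r, m, n, p, b, f, v)
  molikal → moligal   (k→g between vowels (before a back vowel))
So the Kamiran cognate is 'moligal'.

moligal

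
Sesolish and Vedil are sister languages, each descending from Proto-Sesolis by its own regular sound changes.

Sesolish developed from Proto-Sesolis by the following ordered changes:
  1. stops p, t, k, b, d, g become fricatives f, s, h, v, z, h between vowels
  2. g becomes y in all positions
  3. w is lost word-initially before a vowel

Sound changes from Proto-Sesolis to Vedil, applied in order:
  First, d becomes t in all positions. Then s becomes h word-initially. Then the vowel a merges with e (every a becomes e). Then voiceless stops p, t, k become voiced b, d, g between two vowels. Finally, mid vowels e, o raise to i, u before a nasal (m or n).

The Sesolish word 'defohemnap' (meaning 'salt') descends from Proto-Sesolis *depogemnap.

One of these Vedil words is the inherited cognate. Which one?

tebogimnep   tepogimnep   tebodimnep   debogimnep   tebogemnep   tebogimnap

Vedil: *depogemnap > tepogemnap > tepogemnep > tebogemnep > tebogimnep  (by unconditioned shift, vowel merger, intervocalic voicing, pre-nasal raising)
Only 'tebogimnep' matches the regular Vedil development of *depogemnap.

tebogimnep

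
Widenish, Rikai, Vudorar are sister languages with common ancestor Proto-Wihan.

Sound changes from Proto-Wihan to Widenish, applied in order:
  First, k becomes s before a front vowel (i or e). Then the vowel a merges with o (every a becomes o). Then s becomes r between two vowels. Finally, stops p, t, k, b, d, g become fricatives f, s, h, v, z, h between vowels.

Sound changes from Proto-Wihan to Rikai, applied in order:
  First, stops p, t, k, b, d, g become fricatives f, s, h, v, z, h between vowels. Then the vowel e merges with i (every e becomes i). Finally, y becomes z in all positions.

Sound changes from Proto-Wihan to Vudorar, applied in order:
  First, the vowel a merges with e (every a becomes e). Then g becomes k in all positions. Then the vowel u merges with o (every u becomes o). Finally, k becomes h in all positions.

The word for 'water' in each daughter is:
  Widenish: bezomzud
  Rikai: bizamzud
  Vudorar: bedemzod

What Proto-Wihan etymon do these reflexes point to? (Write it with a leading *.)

Position 7: Widenish has u, Rikai has u, Vudorar has o. Widenish preserves u here (none of its changes turn any other segment into u), so the proto-segment is *u.
Position 3: Widenish has z, Rikai has z, Vudorar has d. Vudorar preserves d here (none of its changes turn any other segment into d), so the proto-segment is *d.
Verify the candidate proto-form against each daughter:
Widenish: *bedamzud
  bedamzud (rule 1 does not apply)
  bedamzud → bedomzud   [vowel merger]
  bedomzud (rule 3 does not apply)
  bedomzud → bezomzud   [intervocalic lenition]
  giving Widenish bezomzud.
Rikai: *bedamzud > bezamzud > bizamzud  (by intervocalic lenition, vowel merger)
Vudorar: *bedamzud
  bedamzud → bedemzud   [vowel merger]
  bedemzud (rule 2 does not apply)
  bedemzud → bedemzod   [vowel merger]
  bedemzod (rule 4 does not apply)
  giving Vudorar bedemzod.
*bedamzud is the unique common source.

*bedamzud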